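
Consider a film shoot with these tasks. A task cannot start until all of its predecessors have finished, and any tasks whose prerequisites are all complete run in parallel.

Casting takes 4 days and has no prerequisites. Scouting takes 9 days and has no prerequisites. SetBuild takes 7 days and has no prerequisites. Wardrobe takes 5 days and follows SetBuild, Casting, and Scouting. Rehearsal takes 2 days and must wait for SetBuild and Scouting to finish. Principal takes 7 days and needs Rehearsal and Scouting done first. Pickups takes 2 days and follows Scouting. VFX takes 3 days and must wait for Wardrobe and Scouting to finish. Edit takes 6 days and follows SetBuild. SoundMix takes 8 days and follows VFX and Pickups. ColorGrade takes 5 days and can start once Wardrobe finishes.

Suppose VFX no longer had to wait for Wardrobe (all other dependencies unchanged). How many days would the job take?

Original critical path: Scouting→Wardrobe→VFX→SoundMix = 9+5+3+8 = 25 ⇒ 25 days.
Without Wardrobe→VFX, VFX's earliest start moves from 14 to 9.
The longest chain is now Scouting→VFX→SoundMix = 9+3+8 = 20, so the job takes 20 days.

20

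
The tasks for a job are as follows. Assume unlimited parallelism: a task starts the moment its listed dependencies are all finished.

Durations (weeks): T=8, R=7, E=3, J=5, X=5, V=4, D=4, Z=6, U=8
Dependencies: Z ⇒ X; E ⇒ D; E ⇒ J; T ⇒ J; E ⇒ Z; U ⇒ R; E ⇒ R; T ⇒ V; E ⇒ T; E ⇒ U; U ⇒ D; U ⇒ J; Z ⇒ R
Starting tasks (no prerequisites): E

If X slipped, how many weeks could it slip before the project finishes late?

4

The longest chain is E→U→R = 3+8+7 = 18; overall finish 18 weeks.
X finishes as early as 14 and must finish by 18.
So X can slip 18 − 14 = 4 weeks.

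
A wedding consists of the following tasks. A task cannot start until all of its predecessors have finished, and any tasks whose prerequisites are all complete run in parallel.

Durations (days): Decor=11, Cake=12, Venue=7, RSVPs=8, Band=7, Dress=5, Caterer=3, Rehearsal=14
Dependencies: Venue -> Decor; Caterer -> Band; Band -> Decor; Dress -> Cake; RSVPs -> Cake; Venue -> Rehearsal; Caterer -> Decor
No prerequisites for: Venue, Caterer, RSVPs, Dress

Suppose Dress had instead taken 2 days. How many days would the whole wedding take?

21

Actual critical path: Venue→Rehearsal = 7+14 = 21 ⇒ 21 days.
Dress is off the critical path — its longest chain is 17 days, giving 4 of slack.
No other chain overtakes it, so the finish is 21 days.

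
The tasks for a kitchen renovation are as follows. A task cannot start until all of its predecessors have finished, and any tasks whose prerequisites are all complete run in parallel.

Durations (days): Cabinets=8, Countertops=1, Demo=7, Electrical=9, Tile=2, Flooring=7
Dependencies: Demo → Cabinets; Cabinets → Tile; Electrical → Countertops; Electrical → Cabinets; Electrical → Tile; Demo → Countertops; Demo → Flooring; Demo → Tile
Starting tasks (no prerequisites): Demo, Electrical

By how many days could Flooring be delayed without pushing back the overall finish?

5

The longest chain is Electrical→Cabinets→Tile = 9+8+2 = 19; overall finish 19 days.
Flooring finishes as early as 14 and must finish by 19.
So Flooring can slip 19 − 14 = 5 days.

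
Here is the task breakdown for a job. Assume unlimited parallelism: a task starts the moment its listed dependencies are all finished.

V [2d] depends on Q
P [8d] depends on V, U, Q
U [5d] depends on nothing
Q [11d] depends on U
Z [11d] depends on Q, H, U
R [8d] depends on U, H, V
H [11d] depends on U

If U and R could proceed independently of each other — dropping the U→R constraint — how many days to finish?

Original critical path: U→H→Z = 5+11+11 = 27 ⇒ 27 days.
Dropping U→R doesn't change R's earliest start (18); another predecessor still binds.
The longest chain is now U→H→Z = 5+11+11 = 27, so the plan takes 27 days.

27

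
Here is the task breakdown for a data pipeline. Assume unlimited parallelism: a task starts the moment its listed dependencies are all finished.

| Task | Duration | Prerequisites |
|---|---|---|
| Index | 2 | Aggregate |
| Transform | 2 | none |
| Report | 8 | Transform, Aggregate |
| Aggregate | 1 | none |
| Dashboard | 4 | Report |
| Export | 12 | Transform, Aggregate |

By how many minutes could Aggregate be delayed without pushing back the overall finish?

The longest chain is Transform→Export = 2+12 = 14; overall finish 14 minutes.
The longest chain containing Aggregate totals 13 minutes.
Slack of Aggregate = 1 − 0 = 1 minute.

1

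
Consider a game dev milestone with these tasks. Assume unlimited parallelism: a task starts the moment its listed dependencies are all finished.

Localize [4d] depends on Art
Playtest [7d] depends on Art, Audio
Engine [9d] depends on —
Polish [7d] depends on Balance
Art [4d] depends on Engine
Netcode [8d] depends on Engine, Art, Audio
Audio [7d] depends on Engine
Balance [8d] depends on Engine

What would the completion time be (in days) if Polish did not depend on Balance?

24

Original critical path: Engine→Audio→Netcode = 9+7+8 = 24 ⇒ 24 days.
Without Balance→Polish, Polish's earliest start moves from 17 to 0.
New critical path: Engine→Audio→Netcode = 9+7+8 = 24 ⇒ 24 days.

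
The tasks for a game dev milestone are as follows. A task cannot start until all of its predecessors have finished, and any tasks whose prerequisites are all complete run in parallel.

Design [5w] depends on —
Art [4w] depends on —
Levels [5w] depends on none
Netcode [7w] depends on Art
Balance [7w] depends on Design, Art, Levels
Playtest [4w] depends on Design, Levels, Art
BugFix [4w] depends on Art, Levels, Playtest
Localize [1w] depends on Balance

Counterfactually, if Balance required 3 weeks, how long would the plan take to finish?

The binding path is Design→Balance→Localize = 5+7+1 = 13; finish at 13 weeks.
Balance is on the critical path; changing it to 3 makes that path 9 weeks.
New critical path: Design→Playtest→BugFix = 5+4+4 = 13 ⇒ 13 weeks.

13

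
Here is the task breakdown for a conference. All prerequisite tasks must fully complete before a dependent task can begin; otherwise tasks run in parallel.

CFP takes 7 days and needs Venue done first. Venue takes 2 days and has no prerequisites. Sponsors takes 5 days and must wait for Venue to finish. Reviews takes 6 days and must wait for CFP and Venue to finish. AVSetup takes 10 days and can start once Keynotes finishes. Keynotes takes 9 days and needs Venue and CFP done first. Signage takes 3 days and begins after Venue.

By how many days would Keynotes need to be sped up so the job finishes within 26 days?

2

Current finish: 28 days; target: 26.
Keynotes is on every critical path, so each day cut from Keynotes cuts the finish by one (this holds down to a finish of 20).
Need 28 − 26 = 2 days off Keynotes → Keynotes becomes 7 days, finish becomes 26.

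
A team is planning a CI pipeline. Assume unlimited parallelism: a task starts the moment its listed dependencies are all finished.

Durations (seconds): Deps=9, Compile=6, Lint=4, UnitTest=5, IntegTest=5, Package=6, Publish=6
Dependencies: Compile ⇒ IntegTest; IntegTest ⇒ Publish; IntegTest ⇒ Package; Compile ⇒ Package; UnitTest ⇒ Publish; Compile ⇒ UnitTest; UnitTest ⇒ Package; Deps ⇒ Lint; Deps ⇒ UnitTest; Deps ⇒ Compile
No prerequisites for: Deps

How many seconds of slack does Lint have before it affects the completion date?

13

The longest chain is Deps→Compile→UnitTest→Package = 9+6+5+6 = 26; overall finish 26 seconds.
The longest chain containing Lint totals 13 seconds.
Float = 26 − 13 = 13.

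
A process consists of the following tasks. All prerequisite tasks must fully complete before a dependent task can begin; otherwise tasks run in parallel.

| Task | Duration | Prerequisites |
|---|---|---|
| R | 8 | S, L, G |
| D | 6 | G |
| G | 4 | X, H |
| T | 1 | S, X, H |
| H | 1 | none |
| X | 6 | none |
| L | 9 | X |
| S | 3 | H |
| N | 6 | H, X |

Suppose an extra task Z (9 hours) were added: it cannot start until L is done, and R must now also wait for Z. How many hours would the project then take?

32

Originally the project takes 23 hours.
With Z inserted, R now waits for max(S, L, G, Z).
New critical path: X→L→Z→R = 6+9+9+8 = 32 ⇒ 32 hours.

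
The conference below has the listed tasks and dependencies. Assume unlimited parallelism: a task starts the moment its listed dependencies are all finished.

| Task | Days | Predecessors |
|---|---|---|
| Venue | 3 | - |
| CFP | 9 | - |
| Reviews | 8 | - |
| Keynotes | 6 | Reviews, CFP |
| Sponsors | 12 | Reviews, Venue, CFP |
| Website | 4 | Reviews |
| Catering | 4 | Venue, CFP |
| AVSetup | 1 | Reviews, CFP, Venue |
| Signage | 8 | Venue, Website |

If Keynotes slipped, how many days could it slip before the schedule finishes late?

6

Critical path: CFP→Sponsors = 9+12 = 21, so the finish is 21 days.
Longest path through Keynotes: 15 days (earliest finish 15, latest finish 21).
Slack of Keynotes = 15 − 9 = 6 days.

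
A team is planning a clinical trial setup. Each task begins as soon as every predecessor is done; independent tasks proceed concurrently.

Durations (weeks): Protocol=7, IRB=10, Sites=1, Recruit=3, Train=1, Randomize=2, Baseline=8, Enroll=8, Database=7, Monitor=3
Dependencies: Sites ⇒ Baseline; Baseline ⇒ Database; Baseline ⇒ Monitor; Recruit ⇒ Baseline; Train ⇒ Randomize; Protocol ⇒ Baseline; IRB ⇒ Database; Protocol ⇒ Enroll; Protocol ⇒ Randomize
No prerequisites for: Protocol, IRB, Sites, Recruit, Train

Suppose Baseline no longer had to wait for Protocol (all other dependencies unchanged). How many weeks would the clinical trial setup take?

With the dependency in place, Protocol→Baseline→Database = 7+8+7 = 22 sets the finish at 22 weeks.
Without Protocol→Baseline, Baseline's earliest start moves from 7 to 3.
After: Recruit→Baseline→Database = 3+8+7 = 18 → 18 weeks.

18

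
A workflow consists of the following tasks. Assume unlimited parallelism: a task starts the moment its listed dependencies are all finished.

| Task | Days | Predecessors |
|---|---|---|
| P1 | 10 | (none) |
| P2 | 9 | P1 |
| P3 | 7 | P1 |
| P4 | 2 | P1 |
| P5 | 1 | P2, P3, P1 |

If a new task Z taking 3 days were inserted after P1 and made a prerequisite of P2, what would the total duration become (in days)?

Originally the schedule takes 20 days.
With Z inserted, P2 now waits for max(P1, Z).
New critical path: P1→Z→P2→P5 = 10+3+9+1 = 23 ⇒ 23 days.

23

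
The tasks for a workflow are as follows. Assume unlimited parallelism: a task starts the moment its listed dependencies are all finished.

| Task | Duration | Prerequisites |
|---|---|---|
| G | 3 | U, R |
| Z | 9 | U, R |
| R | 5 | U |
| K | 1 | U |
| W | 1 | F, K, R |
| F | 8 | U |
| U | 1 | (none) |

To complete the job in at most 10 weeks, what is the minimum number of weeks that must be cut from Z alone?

Current finish: 15 weeks; target: 10.
Z is on every critical path, so each week cut from Z cuts the finish by one (this holds down to a finish of 10).
Need 15 − 10 = 5 weeks off Z → Z becomes 4 weeks, finish becomes 10.

5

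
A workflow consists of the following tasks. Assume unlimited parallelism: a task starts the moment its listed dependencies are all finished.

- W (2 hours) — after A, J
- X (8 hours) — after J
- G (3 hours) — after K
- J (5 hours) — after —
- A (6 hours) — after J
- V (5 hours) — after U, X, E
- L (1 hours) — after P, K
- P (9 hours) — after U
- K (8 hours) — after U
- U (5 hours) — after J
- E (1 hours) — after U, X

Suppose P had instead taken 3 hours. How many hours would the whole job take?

Critical path before the change: J→U→K→G = 5+5+8+3 = 21 giving 21 hours.
P is off the critical path — its longest chain is 20 hours, giving 1 of slack.
The critical path is still J→U→K→G; finish is now 21 hours.

21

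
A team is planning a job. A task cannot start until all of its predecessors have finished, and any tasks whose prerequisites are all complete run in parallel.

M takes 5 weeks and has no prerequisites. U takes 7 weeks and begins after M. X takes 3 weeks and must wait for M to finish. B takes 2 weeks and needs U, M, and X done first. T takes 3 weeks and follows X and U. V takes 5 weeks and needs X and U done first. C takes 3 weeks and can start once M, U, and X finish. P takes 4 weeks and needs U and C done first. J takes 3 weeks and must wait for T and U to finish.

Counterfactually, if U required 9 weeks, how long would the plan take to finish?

As given, the longest chain is M→U→C→P = 5+7+3+4 = 19, so the finish is 19 weeks.
Since U is critical, the +2 change carries straight to that chain (now 21 weeks).
The critical path is still M→U→C→P; finish is now 21 weeks.

21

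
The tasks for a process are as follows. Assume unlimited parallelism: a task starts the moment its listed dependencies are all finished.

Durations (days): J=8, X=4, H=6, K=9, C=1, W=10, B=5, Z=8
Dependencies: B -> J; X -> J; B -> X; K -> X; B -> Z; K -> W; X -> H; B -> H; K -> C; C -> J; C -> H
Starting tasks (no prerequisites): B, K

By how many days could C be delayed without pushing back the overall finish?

3

Critical path: K→X→J = 9+4+8 = 21, so the finish is 21 days.
C finishes as early as 10 and must finish by 13.
Float = 21 − 18 = 3.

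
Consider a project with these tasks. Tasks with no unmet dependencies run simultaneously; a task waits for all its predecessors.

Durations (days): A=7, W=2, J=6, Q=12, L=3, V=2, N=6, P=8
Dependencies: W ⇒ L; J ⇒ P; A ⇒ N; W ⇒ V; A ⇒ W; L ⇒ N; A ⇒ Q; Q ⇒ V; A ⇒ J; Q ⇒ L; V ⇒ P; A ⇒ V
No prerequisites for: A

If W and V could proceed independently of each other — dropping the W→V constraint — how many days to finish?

29

Before: longest chain A→Q→V→P = 7+12+2+8 = 29, finish 29.
Dropping W→V doesn't change V's earliest start (19); another predecessor still binds.
The longest chain is now A→Q→V→P = 7+12+2+8 = 29, so the schedule takes 29 days.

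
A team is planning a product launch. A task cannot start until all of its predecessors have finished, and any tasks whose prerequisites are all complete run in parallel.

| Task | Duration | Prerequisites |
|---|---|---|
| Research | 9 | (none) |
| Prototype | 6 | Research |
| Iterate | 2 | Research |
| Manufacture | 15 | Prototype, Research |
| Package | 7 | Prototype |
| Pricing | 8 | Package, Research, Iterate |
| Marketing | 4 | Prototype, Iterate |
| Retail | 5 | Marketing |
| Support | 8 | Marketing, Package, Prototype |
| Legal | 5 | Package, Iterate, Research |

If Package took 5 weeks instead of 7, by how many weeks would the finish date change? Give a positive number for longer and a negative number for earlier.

As given, the longest chain is Research→Prototype→Package→Pricing = 9+6+7+8 = 30, so the finish is 30 weeks.
Package is on the critical path; changing it to 5 makes that path 28 weeks.
Now Research→Prototype→Manufacture = 9+6+15 = 30 is longest, so the finish becomes 30 weeks.
Change in finish: 30 − 30 = +0 weeks.

0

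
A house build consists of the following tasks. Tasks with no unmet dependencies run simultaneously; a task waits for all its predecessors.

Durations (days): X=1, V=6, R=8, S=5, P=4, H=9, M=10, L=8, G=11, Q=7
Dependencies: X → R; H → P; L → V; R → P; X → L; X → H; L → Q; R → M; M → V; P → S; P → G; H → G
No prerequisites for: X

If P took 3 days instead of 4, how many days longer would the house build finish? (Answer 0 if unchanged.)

0

Critical path before the change: X→H→P→G = 1+9+4+11 = 25 giving 25 days.
P lies on that path, so at 3 days the path becomes 24 days.
Now X→R→M→V = 1+8+10+6 = 25 is longest, so the finish becomes 25 days.
Change in finish: 25 − 25 = +0 days.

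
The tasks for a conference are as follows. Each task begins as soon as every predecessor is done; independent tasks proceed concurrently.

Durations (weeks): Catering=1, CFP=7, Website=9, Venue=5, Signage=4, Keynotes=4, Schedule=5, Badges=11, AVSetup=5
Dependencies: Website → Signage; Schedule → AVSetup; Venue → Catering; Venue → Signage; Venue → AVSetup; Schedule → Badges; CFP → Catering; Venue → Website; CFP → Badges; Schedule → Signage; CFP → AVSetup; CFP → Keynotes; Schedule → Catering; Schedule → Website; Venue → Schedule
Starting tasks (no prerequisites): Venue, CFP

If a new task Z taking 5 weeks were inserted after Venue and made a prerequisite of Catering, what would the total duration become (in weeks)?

23

Originally the plan takes 23 weeks.
With Z inserted, Catering now waits for max(Venue, CFP, Schedule, Z).
New critical path: Venue→Schedule→Website→Signage = 5+5+9+4 = 23 ⇒ 23 weeks.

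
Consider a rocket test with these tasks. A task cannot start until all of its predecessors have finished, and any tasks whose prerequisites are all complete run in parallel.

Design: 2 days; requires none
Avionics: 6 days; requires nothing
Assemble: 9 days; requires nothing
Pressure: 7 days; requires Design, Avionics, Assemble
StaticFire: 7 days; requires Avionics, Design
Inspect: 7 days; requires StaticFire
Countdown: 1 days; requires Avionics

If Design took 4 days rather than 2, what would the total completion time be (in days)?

Critical path before the change: Avionics→StaticFire→Inspect = 6+7+7 = 20 giving 20 days.
Design has 4 days of float (longest path through it is 16).
No other chain overtakes it, so the finish is 20 days.

20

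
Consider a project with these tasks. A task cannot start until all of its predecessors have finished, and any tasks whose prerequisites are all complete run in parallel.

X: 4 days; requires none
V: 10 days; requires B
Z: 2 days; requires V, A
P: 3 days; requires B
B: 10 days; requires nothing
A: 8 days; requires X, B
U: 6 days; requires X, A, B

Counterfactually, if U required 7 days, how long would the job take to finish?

25

As given, the longest chain is B→A→U = 10+8+6 = 24, so the finish is 24 days.
Since U is critical, the +1 change carries straight to that chain (now 25 days).
The critical path is still B→A→U; finish is now 25 days.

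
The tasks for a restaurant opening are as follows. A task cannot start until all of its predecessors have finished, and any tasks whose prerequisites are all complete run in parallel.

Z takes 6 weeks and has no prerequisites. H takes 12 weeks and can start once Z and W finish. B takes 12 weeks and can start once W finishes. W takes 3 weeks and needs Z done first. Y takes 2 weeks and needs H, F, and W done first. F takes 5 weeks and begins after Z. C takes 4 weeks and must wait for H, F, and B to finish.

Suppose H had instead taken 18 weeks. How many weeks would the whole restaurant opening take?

31

Critical path before the change: Z→W→H→C = 6+3+12+4 = 25 giving 25 weeks.
H is on the critical path; changing it to 18 makes that path 31 weeks.
The critical path is still Z→W→H→C; finish is now 31 weeks.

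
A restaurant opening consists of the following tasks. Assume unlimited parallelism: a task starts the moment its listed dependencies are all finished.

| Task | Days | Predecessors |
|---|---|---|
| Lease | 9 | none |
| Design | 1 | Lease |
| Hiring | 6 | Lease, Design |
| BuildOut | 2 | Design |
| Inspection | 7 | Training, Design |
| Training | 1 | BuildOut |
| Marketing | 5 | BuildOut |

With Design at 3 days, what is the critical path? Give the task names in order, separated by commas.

The binding path is Lease→Design→BuildOut→Training→Inspection = 9+1+2+1+7 = 20; finish at 20 days.
Design is on the critical path; changing it to 3 makes that path 22 days.
No other chain overtakes it, so the finish is 22 days.

Lease, Design, BuildOut, Training, Inspection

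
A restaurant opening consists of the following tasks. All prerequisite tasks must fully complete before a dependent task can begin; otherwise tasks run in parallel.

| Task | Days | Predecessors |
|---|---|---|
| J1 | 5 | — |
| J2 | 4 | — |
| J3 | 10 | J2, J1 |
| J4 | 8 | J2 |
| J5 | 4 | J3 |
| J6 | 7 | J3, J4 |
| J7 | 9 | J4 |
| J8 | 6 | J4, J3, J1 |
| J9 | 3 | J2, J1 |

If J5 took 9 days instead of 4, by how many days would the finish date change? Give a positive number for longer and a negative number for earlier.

As given, the longest chain is J1→J3→J6 = 5+10+7 = 22, so the finish is 22 days.
J5 is off the critical path — its longest chain is 19 days, giving 3 of slack.
The binding chain switches to J1→J3→J5 = 5+10+9 = 24; finish 24 days.
Change in finish: 24 − 22 = +2 days.

2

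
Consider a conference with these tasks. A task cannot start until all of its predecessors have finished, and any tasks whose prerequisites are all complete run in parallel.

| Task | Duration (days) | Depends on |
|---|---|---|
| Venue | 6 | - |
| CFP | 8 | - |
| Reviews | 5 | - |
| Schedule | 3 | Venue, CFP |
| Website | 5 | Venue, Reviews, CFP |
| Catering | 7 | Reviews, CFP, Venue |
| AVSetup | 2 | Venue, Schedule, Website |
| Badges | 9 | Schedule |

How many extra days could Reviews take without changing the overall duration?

CFP→Schedule→Badges = 8+3+9 = 20 sets the makespan at 20 days.
Longest path through Reviews: 12 days (earliest finish 5, latest finish 13).
Float = 20 − 12 = 8.

8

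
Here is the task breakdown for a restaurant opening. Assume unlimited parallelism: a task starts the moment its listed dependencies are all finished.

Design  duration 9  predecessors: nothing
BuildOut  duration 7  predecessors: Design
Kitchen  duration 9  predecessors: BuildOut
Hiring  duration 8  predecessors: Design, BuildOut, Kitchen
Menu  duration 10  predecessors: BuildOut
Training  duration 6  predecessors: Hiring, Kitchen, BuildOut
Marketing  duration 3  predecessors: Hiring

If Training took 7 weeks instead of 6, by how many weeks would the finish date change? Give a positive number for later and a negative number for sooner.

1

As given, the longest chain is Design→BuildOut→Kitchen→Hiring→Training = 9+7+9+8+6 = 39, so the finish is 39 weeks.
Training lies on that path, so at 7 weeks the path becomes 40 weeks.
The critical path is still Design→BuildOut→Kitchen→Hiring→Training; finish is now 40 weeks.
Change in finish: 40 − 39 = +1 weeks.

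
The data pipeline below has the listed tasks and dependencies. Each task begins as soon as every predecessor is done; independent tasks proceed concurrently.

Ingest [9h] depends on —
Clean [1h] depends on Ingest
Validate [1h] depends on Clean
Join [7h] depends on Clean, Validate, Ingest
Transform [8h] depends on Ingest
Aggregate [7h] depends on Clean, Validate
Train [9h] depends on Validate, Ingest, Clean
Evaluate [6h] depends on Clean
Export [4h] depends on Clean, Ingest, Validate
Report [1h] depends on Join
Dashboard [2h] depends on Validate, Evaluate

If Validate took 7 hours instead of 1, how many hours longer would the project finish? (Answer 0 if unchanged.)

6

Actual critical path: Ingest→Clean→Validate→Train = 9+1+1+9 = 20 ⇒ 20 hours.
Since Validate is critical, the +6 change carries straight to that chain (now 26 hours).
No other chain overtakes it, so the finish is 26 hours.
Change in finish: 26 − 20 = +6 hours.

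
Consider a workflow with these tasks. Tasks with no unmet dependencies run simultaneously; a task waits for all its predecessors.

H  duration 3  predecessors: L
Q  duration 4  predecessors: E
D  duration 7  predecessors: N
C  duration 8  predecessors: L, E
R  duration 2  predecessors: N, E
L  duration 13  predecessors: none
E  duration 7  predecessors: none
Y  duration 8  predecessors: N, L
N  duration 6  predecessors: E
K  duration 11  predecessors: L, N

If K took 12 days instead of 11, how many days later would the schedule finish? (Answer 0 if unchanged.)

As given, the longest chain is L→K = 13+11 = 24, so the finish is 24 days.
K lies on that path, so at 12 days the path becomes 25 days.
That remains the longest chain; total 25 days.
Change in finish: 25 − 24 = +1 days.

1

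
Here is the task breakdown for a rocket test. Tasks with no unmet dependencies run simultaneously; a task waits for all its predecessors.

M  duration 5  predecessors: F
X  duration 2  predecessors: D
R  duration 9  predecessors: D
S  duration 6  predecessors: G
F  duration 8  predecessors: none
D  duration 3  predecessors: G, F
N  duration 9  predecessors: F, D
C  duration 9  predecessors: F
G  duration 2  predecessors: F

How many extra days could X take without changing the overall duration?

7

The longest chain is F→G→D→N = 8+2+3+9 = 22; overall finish 22 days.
X finishes as early as 15 and must finish by 22.
So X can slip 22 − 15 = 7 days.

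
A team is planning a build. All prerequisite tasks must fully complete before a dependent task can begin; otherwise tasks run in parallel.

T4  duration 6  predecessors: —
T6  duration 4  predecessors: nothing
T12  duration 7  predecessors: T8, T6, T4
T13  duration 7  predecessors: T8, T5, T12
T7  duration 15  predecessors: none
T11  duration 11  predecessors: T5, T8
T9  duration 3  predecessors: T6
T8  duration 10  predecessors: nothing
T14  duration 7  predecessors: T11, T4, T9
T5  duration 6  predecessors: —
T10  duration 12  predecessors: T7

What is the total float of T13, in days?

T8→T11→T14 = 10+11+7 = 28 sets the makespan at 28 days.
T13 finishes as early as 24 and must finish by 28.
So T13 can slip 28 − 24 = 4 days.

4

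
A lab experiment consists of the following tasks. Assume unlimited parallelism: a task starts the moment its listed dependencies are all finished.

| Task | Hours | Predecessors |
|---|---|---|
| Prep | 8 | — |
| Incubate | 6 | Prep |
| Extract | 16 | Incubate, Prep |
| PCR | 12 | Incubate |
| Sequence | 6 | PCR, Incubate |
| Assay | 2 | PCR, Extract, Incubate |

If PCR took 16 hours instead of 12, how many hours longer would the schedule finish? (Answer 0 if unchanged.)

4

Baseline: Prep→Incubate→PCR→Sequence = 8+6+12+6 = 32 → 32 hours.
Since PCR is critical, the +4 change carries straight to that chain (now 36 hours).
That remains the longest chain; total 36 hours.
Change in finish: 36 − 32 = +4 hours.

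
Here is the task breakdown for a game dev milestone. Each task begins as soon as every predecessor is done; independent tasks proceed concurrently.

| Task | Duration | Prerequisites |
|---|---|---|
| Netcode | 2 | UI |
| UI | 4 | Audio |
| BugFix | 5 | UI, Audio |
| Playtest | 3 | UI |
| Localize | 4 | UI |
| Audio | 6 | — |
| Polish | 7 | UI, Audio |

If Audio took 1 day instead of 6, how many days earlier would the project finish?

Critical path before the change: Audio→UI→Polish = 6+4+7 = 17 giving 17 days.
Since Audio is critical, the -5 change carries straight to that chain (now 12 days).
No other chain overtakes it, so the finish is 12 days.
Change in finish: 12 − 17 = -5 days.

5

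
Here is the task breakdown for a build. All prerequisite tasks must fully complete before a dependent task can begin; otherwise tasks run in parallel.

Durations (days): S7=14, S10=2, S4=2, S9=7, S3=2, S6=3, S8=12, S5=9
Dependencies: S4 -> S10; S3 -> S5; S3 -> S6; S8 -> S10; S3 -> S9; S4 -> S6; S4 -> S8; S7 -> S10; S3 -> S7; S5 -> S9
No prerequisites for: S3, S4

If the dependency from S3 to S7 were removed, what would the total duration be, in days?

18

With the dependency in place, S3→S5→S9 = 2+9+7 = 18 sets the finish at 18 days.
Without S3→S7, S7's earliest start moves from 2 to 0.
After: S3→S5→S9 = 2+9+7 = 18 → 18 days.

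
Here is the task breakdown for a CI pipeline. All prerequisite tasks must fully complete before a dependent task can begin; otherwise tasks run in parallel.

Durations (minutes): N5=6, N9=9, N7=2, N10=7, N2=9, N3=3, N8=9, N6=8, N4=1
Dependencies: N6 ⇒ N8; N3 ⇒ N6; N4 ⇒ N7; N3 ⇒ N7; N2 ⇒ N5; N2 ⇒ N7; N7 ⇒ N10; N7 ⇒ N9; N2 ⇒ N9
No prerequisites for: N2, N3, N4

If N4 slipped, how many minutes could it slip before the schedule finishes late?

N2→N7→N9 = 9+2+9 = 20 sets the makespan at 20 minutes.
Longest path through N4: 12 minutes (earliest finish 1, latest finish 9).
So N4 can slip 9 − 1 = 8 minutes.

8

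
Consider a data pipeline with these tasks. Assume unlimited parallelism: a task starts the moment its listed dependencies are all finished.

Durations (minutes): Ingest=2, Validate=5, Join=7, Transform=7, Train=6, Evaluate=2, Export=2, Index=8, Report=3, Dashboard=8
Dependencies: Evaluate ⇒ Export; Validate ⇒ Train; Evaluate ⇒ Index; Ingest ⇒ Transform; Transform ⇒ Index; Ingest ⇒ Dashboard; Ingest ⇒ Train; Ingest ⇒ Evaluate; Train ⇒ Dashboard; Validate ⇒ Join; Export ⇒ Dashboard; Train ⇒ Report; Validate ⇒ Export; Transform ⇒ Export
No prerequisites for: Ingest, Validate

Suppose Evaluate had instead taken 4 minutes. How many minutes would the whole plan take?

19

Actual critical path: Ingest→Transform→Export→Dashboard = 2+7+2+8 = 19 ⇒ 19 minutes.
Evaluate is off the critical path — its longest chain is 14 minutes, giving 5 of slack.
That remains the longest chain; total 19 minutes.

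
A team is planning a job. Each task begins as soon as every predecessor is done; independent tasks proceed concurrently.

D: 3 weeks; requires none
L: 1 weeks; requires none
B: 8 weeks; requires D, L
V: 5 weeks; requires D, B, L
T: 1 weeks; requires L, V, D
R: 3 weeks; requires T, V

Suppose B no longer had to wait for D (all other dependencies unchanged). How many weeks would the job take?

With the dependency in place, D→B→V→T→R = 3+8+5+1+3 = 20 sets the finish at 20 weeks.
Without D→B, B's earliest start moves from 3 to 1.
The longest chain is now L→B→V→T→R = 1+8+5+1+3 = 18, so the job takes 18 weeks.

18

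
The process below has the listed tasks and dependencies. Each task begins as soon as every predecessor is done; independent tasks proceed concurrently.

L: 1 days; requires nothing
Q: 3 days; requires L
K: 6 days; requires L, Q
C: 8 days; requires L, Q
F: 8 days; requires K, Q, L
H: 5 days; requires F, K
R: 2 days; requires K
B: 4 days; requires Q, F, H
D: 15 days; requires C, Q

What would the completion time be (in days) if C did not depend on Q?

27

Original critical path: L→Q→K→F→H→B = 1+3+6+8+5+4 = 27 ⇒ 27 days.
Without Q→C, C's earliest start moves from 4 to 1.
The longest chain is now L→Q→K→F→H→B = 1+3+6+8+5+4 = 27, so the process takes 27 days.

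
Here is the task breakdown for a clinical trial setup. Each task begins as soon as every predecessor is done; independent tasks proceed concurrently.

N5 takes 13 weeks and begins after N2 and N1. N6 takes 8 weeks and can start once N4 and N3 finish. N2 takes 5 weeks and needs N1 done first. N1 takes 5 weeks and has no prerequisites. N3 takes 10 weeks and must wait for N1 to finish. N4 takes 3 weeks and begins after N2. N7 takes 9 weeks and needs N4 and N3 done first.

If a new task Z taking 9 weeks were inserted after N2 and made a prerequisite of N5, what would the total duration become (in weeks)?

32

Originally the job takes 24 weeks.
With Z inserted, N5 now waits for max(N2, N1, Z).
New critical path: N1→N2→Z→N5 = 5+5+9+13 = 32 ⇒ 32 weeks.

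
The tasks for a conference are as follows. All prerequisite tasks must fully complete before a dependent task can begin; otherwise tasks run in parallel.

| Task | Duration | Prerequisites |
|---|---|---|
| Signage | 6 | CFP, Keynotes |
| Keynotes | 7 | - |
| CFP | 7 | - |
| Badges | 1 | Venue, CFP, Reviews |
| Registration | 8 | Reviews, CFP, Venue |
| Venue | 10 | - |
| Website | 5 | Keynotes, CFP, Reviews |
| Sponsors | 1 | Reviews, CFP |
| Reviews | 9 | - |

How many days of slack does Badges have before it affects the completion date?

Venue→Registration = 10+8 = 18 sets the makespan at 18 days.
The longest chain containing Badges totals 11 days.
Float = 18 − 11 = 7.

7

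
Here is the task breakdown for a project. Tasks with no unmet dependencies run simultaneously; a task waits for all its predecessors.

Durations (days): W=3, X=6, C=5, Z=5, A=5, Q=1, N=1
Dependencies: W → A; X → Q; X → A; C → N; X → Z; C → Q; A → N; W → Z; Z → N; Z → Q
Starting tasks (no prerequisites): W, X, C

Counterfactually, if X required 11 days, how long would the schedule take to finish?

17

As given, the longest chain is X→Z→Q = 6+5+1 = 12, so the finish is 12 days.
Since X is critical, the +5 change carries straight to that chain (now 17 days).
That remains the longest chain; total 17 days.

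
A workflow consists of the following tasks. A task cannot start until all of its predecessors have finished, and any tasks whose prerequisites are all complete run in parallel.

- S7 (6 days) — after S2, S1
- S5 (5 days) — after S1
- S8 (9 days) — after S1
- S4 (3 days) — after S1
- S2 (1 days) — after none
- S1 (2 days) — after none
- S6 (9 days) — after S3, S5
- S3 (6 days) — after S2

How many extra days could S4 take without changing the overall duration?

11

Critical path: S1→S5→S6 = 2+5+9 = 16, so the finish is 16 days.
The longest chain containing S4 totals 5 days.
Slack of S4 = 13 − 2 = 11 days.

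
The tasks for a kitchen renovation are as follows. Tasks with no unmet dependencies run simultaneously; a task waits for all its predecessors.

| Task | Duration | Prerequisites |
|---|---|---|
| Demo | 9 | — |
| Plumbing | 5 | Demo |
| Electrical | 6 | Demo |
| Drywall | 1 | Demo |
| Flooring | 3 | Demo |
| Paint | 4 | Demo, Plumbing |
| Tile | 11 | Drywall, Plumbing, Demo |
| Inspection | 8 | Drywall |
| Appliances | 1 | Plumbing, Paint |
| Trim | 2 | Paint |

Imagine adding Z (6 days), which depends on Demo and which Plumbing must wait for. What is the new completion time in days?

Originally the kitchen renovation takes 25 days.
With Z inserted, Plumbing now waits for max(Demo, Z).
New critical path: Demo→Z→Plumbing→Tile = 9+6+5+11 = 31 ⇒ 31 days.

31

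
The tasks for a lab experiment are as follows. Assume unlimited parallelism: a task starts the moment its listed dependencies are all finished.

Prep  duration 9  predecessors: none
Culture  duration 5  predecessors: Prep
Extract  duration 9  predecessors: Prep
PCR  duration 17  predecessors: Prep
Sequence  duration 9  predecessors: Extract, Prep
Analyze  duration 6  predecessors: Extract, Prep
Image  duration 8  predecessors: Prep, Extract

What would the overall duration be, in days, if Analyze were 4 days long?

Actual critical path: Prep→Extract→Sequence = 9+9+9 = 27 ⇒ 27 days.
Analyze is off the critical path — its longest chain is 24 days, giving 3 of slack.
No other chain overtakes it, so the finish is 27 days.

27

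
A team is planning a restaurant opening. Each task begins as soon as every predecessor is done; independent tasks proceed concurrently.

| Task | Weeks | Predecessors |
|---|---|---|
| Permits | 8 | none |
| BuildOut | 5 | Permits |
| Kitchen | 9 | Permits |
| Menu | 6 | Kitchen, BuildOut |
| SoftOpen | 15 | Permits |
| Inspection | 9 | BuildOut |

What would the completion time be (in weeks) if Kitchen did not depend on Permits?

23

Before: longest chain Permits→Kitchen→Menu = 8+9+6 = 23, finish 23.
Without Permits→Kitchen, Kitchen's earliest start moves from 8 to 0.
After: Permits→SoftOpen = 8+15 = 23 → 23 weeks.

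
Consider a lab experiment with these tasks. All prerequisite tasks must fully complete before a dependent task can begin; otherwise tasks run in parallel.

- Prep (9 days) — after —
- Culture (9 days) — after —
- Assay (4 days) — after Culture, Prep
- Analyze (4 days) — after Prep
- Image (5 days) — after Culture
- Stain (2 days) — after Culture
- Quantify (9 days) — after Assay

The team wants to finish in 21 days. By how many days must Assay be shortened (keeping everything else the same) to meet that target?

1

Current finish: 22 days; target: 21.
Assay is on every critical path, so each day cut from Assay cuts the finish by one (this holds down to a finish of 19).
Need 22 − 21 = 1 day off Assay → Assay becomes 3 days, finish becomes 21.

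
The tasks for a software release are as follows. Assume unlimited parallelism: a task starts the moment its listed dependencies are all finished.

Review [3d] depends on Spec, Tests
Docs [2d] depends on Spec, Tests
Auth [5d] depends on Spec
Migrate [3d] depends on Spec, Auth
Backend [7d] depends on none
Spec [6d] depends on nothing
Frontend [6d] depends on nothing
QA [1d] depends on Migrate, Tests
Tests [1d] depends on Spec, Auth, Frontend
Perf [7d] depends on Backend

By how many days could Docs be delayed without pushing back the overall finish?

1

Spec→Auth→Tests→Review = 6+5+1+3 = 15 sets the makespan at 15 days.
Docs finishes as early as 14 and must finish by 15.
So Docs can slip 15 − 14 = 1 day.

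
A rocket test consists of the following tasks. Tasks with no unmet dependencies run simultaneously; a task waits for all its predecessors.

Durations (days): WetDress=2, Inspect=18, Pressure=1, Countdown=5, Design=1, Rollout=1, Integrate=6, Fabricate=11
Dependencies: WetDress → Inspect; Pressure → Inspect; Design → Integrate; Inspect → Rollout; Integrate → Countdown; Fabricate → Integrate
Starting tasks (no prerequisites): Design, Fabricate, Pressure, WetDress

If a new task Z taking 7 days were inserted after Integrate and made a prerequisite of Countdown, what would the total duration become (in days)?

Originally the project takes 22 days.
With Z inserted, Countdown now waits for max(Integrate, Z).
New critical path: Fabricate→Integrate→Z→Countdown = 11+6+7+5 = 29 ⇒ 29 days.

29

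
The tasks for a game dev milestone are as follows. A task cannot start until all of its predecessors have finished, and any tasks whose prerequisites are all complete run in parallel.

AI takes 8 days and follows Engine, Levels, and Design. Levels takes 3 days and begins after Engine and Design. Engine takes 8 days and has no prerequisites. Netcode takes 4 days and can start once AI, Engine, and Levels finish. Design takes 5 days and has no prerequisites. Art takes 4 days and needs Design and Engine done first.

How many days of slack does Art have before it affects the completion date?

Engine→Levels→AI→Netcode = 8+3+8+4 = 23 sets the makespan at 23 days.
Art finishes as early as 12 and must finish by 23.
So Art can slip 23 − 12 = 11 days.

11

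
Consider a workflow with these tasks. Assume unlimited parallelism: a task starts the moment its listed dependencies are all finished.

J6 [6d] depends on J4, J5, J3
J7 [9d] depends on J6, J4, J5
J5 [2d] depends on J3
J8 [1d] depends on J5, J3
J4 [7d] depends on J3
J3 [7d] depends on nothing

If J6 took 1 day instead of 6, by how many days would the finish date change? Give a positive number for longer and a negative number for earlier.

The binding path is J3→J4→J6→J7 = 7+7+6+9 = 29; finish at 29 days.
Since J6 is critical, the -5 change carries straight to that chain (now 24 days).
That remains the longest chain; total 24 days.
Change in finish: 24 − 29 = -5 days.

-5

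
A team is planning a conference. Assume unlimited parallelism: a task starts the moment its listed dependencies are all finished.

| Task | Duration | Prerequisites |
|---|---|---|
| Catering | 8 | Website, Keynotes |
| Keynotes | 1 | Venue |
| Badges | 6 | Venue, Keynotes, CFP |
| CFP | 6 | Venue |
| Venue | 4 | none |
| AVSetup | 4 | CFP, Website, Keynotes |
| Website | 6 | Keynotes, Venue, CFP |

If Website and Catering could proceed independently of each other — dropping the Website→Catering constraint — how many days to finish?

20

Before: longest chain Venue→CFP→Website→Catering = 4+6+6+8 = 24, finish 24.
Without Website→Catering, Catering's earliest start moves from 16 to 5.
New critical path: Venue→CFP→Website→AVSetup = 4+6+6+4 = 20 ⇒ 20 days.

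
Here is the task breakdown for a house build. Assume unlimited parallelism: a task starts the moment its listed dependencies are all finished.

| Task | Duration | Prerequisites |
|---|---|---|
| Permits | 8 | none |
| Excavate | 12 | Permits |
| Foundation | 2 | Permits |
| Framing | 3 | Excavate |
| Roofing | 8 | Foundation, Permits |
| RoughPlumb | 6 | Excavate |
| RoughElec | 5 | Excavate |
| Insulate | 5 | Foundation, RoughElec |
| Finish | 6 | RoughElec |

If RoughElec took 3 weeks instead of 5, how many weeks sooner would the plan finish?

2

Critical path before the change: Permits→Excavate→RoughElec→Finish = 8+12+5+6 = 31 giving 31 weeks.
Since RoughElec is critical, the -2 change carries straight to that chain (now 29 weeks).
No other chain overtakes it, so the finish is 29 weeks.
Change in finish: 29 − 31 = -2 weeks.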